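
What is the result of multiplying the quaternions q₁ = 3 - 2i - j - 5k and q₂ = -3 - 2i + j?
-12 + 5i + 16j + 11k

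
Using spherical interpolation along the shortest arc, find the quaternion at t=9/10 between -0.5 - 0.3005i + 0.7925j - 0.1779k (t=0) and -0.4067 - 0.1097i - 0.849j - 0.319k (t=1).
0.3205 + 0.0653i + 0.903j + 0.2787k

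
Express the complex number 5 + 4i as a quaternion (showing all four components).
5 + 4i + 0j + 0k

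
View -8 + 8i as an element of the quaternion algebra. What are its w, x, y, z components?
-8 + 8i + 0j + 0k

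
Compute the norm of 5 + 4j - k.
√42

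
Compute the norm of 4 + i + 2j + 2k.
5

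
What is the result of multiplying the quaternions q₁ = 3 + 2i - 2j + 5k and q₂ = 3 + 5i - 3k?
14 + 27i + 25j + 16k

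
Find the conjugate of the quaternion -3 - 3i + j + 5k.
-3 + 3i - j - 5k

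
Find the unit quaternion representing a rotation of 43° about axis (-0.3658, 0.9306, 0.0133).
0.9304 - 0.1341i + 0.3411j + 0.0049k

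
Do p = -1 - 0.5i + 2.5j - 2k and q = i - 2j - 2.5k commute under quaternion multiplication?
No: pq = 0.5 - 11.25i - 1.25j + k ≠ 0.5 + 9.25i + 5.25j + 4k = qp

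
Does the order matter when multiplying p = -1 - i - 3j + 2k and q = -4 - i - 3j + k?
Yes: pq = -8 + 8i + 14j - 9k ≠ -8 + 2i + 16j - 9k = qp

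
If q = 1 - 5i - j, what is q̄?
1 + 5i + j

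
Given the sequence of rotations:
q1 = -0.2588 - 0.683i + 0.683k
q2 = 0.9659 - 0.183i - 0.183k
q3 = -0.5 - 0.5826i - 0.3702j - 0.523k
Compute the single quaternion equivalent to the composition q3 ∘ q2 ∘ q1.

q2 · q1 = -0.25 - 0.6123i + 0.25j + 0.7071k
q3 · q2 · q1 = 0.2306 + 0.3208i + 0.6997j - 0.5951k
0.2306 + 0.3208i + 0.6997j - 0.5951k


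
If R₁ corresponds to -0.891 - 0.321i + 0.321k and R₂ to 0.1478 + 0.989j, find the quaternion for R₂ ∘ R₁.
-0.1317 + 0.27i - 0.8812j + 0.3649k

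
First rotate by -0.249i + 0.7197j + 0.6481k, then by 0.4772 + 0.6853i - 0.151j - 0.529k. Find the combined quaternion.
0.6222 + 0.164i + 0.031j + 0.7649k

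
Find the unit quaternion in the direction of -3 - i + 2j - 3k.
-0.6255 - 0.2085i + 0.417j - 0.6255k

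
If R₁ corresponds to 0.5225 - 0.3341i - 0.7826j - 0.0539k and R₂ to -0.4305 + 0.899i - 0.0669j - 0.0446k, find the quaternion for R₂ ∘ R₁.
0.0207 + 0.5823i + 0.3653j - 0.726k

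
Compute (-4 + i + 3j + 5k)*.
-4 - i - 3j - 5k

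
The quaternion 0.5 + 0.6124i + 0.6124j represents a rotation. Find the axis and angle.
axis = (√2/2, √2/2, 0), θ = 2π/3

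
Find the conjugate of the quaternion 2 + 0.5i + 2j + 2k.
2 - 0.5i - 2j - 2k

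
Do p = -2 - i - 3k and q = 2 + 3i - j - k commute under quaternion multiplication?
No: pq = -4 - 11i - 8j - 3k ≠ -4 - 5i + 12j - 5k = qp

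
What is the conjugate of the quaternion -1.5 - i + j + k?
-1.5 + i - j - k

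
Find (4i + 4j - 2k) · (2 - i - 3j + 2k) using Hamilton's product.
20 + 10i + 2j - 12k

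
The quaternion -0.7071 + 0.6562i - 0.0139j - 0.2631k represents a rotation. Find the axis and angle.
axis = (0.928, -0.0197, -0.3721), θ = 3π/2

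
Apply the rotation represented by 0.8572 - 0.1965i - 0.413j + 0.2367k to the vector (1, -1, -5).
(4.796, -0.949, -1.761)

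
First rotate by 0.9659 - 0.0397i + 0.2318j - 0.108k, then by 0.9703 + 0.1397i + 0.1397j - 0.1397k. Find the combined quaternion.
0.8953 + 0.1137i + 0.3805j - 0.2018k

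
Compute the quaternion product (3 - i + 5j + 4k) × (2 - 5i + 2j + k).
-13 - 20i - 3j + 34k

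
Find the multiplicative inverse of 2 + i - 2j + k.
0.2 - 0.1i + 0.2j - 0.1k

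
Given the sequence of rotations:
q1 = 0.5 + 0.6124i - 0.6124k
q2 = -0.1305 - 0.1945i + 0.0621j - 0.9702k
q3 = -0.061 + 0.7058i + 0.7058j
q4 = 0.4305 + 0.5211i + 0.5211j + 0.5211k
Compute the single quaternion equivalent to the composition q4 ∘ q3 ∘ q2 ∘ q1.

q2 · q1 = -0.5403 - 0.2152i - 0.6822j - 0.4432k
q3 · q2 · q1 = 0.6663 - 0.681i - 0.0269j - 0.3026k
q4 · q3 · q2 · q1 = 0.8134 - 0.0896i + 0.1384j + 0.5578k
0.8134 - 0.0896i + 0.1384j + 0.5578k


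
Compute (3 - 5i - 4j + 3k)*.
3 + 5i + 4j - 3k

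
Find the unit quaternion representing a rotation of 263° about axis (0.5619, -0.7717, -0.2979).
-0.6626 + 0.4208i - 0.578j - 0.2231k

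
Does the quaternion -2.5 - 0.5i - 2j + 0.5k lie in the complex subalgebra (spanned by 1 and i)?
No. The quaternion -2.5 - 0.5i - 2j + 0.5k has j-coefficient y = -2 and k-coefficient z = 0.5, not both zero, so it does not lie in the complex subalgebra spanned by 1 and i.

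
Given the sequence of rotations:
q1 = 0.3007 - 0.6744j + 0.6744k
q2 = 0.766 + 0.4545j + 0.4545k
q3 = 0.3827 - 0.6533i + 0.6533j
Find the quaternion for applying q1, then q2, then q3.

q2 · q1 = 0.2303 + 0.613i - 0.3799j + 0.6533k
q3 · q2 · q1 = 0.7368 + 0.5109i + 0.4319j + 0.0977k
0.7368 + 0.5109i + 0.4319j + 0.0977k


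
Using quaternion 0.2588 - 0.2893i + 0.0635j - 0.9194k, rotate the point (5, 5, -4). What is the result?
(-3.557, -6.985, -2.135)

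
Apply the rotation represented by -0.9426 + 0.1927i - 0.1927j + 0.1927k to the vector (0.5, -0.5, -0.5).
(0.062, -0.789, -0.351)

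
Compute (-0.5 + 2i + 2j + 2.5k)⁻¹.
-0.0345 - 0.1379i - 0.1379j - 0.1724k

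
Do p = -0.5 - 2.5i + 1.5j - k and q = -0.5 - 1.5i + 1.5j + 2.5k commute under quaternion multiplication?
No: pq = -3.25 + 7.25i + 6.25j - 2.25k ≠ -3.25 - 3.25i - 9.25j + 0.75k = qp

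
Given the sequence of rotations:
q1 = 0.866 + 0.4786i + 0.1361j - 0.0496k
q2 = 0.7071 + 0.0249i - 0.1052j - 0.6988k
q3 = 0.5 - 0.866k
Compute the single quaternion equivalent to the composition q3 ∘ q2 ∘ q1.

q2 · q1 = 0.5801 + 0.4603i - 0.3281j - 0.5865k
q3 · q2 · q1 = -0.2179 - 0.054i - 0.5627j - 0.7956k
-0.2179 - 0.054i - 0.5627j - 0.7956k


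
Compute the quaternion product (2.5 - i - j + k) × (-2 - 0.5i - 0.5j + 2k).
-8 - 0.75i + 2.25j + 3k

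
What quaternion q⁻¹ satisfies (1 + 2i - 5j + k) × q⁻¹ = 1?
0.0323 - 0.0645i + 0.1613j - 0.0323k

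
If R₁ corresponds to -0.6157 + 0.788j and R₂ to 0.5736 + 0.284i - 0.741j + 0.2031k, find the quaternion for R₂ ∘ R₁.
0.2307 - 0.3349i + 0.9082j + 0.0987k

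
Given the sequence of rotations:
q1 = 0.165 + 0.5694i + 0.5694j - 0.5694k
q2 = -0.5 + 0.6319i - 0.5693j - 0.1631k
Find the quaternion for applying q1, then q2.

q2 · q1 = -0.211 + 0.2366i - 0.1117j + 0.9418k
-0.211 + 0.2366i - 0.1117j + 0.9418k


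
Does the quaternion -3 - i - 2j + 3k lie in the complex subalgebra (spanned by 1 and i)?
No. The quaternion -3 - i - 2j + 3k has j-coefficient y = -2 and k-coefficient z = 3, not both zero, so it does not lie in the complex subalgebra spanned by 1 and i.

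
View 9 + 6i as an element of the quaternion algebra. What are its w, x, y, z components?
9 + 6i + 0j + 0k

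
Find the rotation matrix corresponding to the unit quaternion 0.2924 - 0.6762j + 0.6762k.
[[-0.829, -0.3954, -0.3954], [0.3954, 0.0855, -0.9145], [0.3954, -0.9145, 0.0855]]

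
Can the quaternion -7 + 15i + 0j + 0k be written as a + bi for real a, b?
Yes. The quaternion -7 + 15i has j- and k-coefficients y = z = 0, so it lies in the complex subalgebra spanned by 1 and i.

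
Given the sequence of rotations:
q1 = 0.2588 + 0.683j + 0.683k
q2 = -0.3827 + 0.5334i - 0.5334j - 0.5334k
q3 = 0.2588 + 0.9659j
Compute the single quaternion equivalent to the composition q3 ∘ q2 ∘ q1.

q2 · q1 = 0.6296 + 0.138i - 0.7637j - 0.0351k
q3 · q2 · q1 = 0.9006 + 0.0018i + 0.4105j - 0.1424k
0.9006 + 0.0018i + 0.4105j - 0.1424k


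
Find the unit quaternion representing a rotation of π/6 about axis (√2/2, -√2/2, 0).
0.9659 + 0.183i - 0.183j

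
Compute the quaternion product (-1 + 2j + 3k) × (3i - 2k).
6 - 7i + 9j - 4k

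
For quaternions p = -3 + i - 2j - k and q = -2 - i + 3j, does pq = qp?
No: pq = 13 + 4i - 4j + 3k ≠ 13 - 2i - 6j + k = qp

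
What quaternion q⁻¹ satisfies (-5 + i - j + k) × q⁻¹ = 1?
-0.1786 - 0.0357i + 0.0357j - 0.0357k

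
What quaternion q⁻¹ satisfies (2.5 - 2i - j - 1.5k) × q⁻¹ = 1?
0.1852 + 0.1481i + 0.0741j + 0.1111k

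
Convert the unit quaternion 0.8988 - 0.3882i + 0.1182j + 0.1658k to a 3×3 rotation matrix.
[[0.9171, -0.3898, 0.0837], [0.2063, 0.6436, 0.737], [-0.3412, -0.6586, 0.6707]]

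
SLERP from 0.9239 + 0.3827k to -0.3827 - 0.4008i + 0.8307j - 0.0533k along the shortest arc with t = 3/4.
0.6122 + 0.336i - 0.6964j + 0.1654k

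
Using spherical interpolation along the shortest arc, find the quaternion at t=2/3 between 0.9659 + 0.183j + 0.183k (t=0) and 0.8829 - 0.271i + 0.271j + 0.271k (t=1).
0.9206 - 0.1823i + 0.2442j + 0.2442k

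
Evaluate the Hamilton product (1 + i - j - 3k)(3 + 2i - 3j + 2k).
4 - 6i - 14j - 8k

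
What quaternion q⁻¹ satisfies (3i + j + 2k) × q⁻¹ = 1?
-0.2143i - 0.0714j - 0.1429k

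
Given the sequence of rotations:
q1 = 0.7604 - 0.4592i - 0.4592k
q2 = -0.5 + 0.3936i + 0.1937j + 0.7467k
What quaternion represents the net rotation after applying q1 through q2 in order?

q2 · q1 = 0.1434 + 0.4399i - 0.0149j + 0.8863k
0.1434 + 0.4399i - 0.0149j + 0.8863k


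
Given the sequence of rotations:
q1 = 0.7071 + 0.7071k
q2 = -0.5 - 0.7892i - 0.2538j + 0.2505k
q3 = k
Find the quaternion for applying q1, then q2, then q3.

q2 · q1 = -0.5307 - 0.7375i + 0.3786j - 0.1764k
q3 · q2 · q1 = 0.1764 - 0.3786i - 0.7375j - 0.5307k
0.1764 - 0.3786i - 0.7375j - 0.5307k


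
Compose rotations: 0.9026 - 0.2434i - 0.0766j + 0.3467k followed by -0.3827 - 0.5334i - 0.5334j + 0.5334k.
-0.701 - 0.5324i - 0.397j + 0.2598k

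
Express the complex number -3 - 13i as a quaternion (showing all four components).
-3 - 13i + 0j + 0k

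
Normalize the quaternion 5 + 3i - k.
0.8452 + 0.5071i - 0.169k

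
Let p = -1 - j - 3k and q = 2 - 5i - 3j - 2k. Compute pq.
-11 - 2i + 16j - 9k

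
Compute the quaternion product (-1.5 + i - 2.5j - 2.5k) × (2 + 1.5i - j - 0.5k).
-8.25 - 1.5i - 6.75j - 1.5k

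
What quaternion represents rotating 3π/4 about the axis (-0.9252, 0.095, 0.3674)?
0.3827 - 0.8548i + 0.0878j + 0.3394k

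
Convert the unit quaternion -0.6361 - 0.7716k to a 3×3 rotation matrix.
[[-0.1907, -0.9816, 0], [0.9816, -0.1907, 0], [0, 0, 1]]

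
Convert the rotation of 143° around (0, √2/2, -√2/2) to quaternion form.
0.3173 + 0.6706j - 0.6706k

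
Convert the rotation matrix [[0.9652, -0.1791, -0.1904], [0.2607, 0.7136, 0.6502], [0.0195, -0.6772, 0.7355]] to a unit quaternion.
0.9239 - 0.3592i - 0.0568j + 0.119k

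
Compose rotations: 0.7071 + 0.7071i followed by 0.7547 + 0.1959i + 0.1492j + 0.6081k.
0.3951 + 0.6722i + 0.5355j + 0.3245k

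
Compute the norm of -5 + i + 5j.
√51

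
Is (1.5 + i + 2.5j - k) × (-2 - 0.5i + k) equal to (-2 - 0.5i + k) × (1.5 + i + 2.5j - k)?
No: pq = -1.5 - 0.25i - 5.5j + 4.75k ≠ -1.5 - 5.25i - 4.5j + 2.25k = qp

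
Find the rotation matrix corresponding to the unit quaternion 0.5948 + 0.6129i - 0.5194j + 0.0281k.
[[0.4589, -0.6701, -0.5834], [-0.6033, 0.2471, -0.7583], [0.6523, 0.6999, -0.2908]]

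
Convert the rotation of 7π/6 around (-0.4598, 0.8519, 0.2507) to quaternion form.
-0.2588 - 0.4441i + 0.8229j + 0.2422k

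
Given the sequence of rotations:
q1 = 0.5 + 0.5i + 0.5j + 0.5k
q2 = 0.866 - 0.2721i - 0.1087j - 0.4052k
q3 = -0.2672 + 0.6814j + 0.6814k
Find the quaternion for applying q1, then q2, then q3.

q2 · q1 = 0.826 + 0.4452i + 0.3121j + 0.1487k
q3 · q2 · q1 = -0.5347 - 0.2303i + 0.7828j + 0.2197k
-0.5347 - 0.2303i + 0.7828j + 0.2197k


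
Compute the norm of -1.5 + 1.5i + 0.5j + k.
2.398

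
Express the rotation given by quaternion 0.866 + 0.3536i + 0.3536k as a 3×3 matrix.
[[0.7499, -0.6124, 0.2501], [0.6124, 0.4999, -0.6124], [0.2501, 0.6124, 0.7499]]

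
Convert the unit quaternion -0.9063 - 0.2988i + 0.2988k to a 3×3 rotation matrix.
[[0.8214, 0.5416, -0.1786], [-0.5416, 0.6429, -0.5416], [-0.1786, 0.5416, 0.8214]]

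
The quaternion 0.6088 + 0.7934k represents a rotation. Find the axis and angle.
axis = (0, 0, 1), θ = 105°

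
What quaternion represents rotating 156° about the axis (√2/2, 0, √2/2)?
0.2079 + 0.6917i + 0.6917k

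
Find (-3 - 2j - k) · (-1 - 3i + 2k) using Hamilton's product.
5 + 5i + 5j - 11k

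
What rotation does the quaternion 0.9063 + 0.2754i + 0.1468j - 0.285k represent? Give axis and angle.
axis = (0.6516, 0.3473, -0.6743), θ = 50°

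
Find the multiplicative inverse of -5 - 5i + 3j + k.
-0.0833 + 0.0833i - 0.05j - 0.0167k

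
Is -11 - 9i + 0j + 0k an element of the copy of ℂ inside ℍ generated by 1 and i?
Yes. The quaternion -11 - 9i has j- and k-coefficients y = z = 0, so it lies in the complex subalgebra spanned by 1 and i.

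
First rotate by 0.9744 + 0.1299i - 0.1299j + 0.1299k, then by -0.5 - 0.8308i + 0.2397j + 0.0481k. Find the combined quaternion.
-0.3544 - 0.8371i + 0.4127j + 0.0587k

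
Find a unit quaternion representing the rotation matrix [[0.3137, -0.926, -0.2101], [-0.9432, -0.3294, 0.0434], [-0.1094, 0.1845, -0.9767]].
0.0436 + 0.8093i - 0.5774j - 0.0987k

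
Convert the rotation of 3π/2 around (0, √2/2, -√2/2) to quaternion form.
-0.7071 + 0.5j - 0.5k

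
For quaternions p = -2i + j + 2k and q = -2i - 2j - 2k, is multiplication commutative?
No: pq = 2 + 2i - 8j + 6k ≠ 2 - 2i + 8j - 6k = qp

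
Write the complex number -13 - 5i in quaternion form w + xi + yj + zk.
-13 - 5i + 0j + 0k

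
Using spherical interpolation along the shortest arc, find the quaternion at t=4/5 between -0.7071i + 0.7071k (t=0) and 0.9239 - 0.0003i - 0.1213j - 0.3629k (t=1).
-0.8287 - 0.1894i + 0.1088j + 0.5152k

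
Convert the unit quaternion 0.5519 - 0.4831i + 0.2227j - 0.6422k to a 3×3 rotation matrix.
[[0.076, 0.4937, 0.8663], [-0.924, -0.2916, 0.2472], [0.3747, -0.8193, 0.434]]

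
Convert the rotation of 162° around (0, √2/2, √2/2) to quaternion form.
0.1564 + 0.6984j + 0.6984k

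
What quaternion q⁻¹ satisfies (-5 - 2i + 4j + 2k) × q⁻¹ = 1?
-0.102 + 0.0408i - 0.0816j - 0.0408k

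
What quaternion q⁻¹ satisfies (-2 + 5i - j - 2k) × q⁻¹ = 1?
-0.0588 - 0.1471i + 0.0294j + 0.0588k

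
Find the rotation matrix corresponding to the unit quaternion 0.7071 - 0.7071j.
[[0, 0, -1], [0, 1, 0], [1, 0, 0]]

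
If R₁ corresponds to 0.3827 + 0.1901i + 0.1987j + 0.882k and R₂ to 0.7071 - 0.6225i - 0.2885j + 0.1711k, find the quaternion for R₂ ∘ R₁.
0.2954 - 0.3923i + 0.6117j + 0.6203k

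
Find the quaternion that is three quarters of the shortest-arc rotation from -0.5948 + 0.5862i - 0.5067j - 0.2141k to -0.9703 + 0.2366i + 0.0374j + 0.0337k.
-0.9298 + 0.3492i - 0.1112j - 0.0329k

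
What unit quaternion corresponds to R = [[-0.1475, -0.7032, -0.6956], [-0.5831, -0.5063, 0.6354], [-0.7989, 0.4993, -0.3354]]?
-0.0523 + 0.6508i - 0.4941j - 0.5741k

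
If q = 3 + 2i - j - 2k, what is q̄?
3 - 2i + j + 2k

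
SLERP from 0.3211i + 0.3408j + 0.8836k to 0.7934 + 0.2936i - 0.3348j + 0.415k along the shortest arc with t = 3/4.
0.6691 + 0.3501i - 0.1735j + 0.6321k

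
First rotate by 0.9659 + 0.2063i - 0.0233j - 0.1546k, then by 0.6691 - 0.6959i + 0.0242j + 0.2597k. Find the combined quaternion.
0.8306 - 0.5318i - 0.0462j + 0.1586k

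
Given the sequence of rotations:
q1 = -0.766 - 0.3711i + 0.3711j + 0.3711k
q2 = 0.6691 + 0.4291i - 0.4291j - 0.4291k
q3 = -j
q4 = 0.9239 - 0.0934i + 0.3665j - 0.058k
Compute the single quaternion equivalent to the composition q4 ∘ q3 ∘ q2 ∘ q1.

q2 · q1 = -0.0348 - 0.577i + 0.577j + 0.577k
q3 · q2 · q1 = 0.577 - 0.577i + 0.0348j - 0.577k
q4 · q3 · q2 · q1 = 0.433 - 0.7964i + 0.2232j - 0.3583k
0.433 - 0.7964i + 0.2232j - 0.3583k


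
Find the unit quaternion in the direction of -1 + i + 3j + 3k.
-0.2236 + 0.2236i + 0.6708j + 0.6708k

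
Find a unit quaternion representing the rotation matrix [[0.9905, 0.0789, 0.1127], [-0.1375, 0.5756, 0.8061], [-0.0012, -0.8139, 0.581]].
0.887 - 0.4566i + 0.0321j - 0.061k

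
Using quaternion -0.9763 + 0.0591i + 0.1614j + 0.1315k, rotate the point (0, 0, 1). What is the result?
(-0.3, 0.158, 0.941)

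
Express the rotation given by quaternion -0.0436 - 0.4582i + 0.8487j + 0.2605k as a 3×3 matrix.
[[-0.5763, -0.755, -0.3127], [-0.8005, 0.4444, 0.4022], [-0.1647, 0.4821, -0.8605]]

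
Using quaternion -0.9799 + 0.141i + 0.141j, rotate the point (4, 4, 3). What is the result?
(3.171, 4.829, 2.761)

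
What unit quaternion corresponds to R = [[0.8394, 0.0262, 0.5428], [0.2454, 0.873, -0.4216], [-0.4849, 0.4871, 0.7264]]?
0.9272 + 0.245i + 0.2771j + 0.0591k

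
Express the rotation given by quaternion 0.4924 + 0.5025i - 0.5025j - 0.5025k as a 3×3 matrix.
[[-0.01, -0.0102, -0.9999], [-0.9999, -0.01, 0.0102], [-0.0102, 0.9999, -0.01]]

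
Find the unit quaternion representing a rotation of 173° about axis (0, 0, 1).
0.061 + 0.9981k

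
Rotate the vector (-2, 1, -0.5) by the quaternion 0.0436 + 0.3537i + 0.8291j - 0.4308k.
(2.232, -0.347, 0.383)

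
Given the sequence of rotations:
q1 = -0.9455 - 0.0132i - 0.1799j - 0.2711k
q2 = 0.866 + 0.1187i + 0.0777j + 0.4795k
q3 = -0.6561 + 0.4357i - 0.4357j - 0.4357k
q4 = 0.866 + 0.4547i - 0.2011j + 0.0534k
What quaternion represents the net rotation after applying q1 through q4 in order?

q2 · q1 = -0.6733 - 0.0585i - 0.2034j - 0.7085k
q3 · q2 · q1 = 0.0699 - 0.0349i + 0.761j + 0.6441k
q4 · q3 · q2 · q1 = 0.195 - 0.1686i + 0.3502j + 0.9005k
0.195 - 0.1686i + 0.3502j + 0.9005k


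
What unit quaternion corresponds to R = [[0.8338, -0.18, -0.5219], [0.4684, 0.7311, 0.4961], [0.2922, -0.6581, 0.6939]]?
0.9026 - 0.3197i - 0.2255j + 0.1796k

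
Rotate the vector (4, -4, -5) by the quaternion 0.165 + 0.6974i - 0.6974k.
(4.052, 4.012, -4.948)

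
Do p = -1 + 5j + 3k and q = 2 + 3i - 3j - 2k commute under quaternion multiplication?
No: pq = 19 - 4i + 22j - 7k ≠ 19 - 2i + 4j + 23k = qp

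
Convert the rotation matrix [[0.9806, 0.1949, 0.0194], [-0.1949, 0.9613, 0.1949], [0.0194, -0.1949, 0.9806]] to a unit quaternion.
0.9903 - 0.0984i - 0.0984k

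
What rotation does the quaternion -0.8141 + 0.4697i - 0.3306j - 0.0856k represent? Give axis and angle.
axis = (0.8088, -0.5693, -0.1474), θ = 289°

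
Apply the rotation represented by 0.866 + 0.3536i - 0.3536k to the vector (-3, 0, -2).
(-1.75, 3.062, -0.75)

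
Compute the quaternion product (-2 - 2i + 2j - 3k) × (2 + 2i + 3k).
9 - 2i + 4j - 16k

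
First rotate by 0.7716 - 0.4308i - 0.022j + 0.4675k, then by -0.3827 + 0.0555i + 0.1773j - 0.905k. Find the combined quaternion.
0.1556 + 0.2707i + 0.5092j - 0.8021k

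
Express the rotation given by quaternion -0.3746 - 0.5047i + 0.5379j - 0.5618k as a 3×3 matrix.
[[-0.2099, -0.9639, 0.1641], [-0.1221, -0.1407, -0.9825], [0.9701, -0.2263, -0.0881]]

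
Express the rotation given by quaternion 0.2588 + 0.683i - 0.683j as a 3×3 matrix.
[[0.067, -0.933, -0.3535], [-0.933, 0.067, -0.3535], [0.3535, 0.3535, -0.866]]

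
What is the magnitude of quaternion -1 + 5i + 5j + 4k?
√67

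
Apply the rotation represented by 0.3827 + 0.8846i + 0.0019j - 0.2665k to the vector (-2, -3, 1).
(-2.808, 1.844, -1.647)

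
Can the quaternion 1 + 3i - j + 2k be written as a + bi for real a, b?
No. The quaternion 1 + 3i - j + 2k has j-coefficient y = -1 and k-coefficient z = 2, not both zero, so it does not lie in the complex subalgebra spanned by 1 and i.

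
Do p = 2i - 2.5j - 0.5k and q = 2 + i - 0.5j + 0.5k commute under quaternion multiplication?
No: pq = -3 + 2.5i - 6.5j + 0.5k ≠ -3 + 5.5i - 3.5j - 2.5k = qp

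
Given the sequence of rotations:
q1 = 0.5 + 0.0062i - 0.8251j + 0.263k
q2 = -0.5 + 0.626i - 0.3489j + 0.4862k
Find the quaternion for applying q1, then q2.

q2 · q1 = -0.6696 + 0.6193i + 0.0765j - 0.4027k
-0.6696 + 0.6193i + 0.0765j - 0.4027k


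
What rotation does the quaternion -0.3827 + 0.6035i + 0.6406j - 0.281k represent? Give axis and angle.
axis = (0.6532, 0.6934, -0.3042), θ = 5π/4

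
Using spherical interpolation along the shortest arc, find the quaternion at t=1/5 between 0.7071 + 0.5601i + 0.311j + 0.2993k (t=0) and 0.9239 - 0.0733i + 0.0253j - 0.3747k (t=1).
0.827 + 0.4625i + 0.2726j + 0.1668k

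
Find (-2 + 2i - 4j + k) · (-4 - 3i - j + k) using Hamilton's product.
9 - 5i + 13j - 20k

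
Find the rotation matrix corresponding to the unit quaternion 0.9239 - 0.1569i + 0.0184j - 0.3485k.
[[0.7564, 0.6382, 0.1434], [-0.6497, 0.7079, 0.2771], [0.0754, -0.3027, 0.9501]]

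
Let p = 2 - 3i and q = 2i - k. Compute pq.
6 + 4i - 3j - 2k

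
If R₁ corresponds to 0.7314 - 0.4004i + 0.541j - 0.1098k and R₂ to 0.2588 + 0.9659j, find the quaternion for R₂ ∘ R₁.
-0.3333 - 0.2097i + 0.8465j + 0.3583k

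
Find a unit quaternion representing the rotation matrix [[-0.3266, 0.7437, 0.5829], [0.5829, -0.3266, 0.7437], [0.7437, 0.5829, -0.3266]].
-0.0698 + 0.5759i + 0.5759j + 0.5759k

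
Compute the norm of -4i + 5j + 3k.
√50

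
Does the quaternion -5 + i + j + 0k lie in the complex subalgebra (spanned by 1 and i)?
No. The quaternion -5 + i + j has j-coefficient y = 1 and k-coefficient z = 0, not both zero, so it does not lie in the complex subalgebra spanned by 1 and i.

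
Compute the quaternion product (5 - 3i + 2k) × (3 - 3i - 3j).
6 - 18i - 21j + 15k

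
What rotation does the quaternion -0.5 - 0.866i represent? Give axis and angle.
axis = (-1, 0, 0), θ = 4π/3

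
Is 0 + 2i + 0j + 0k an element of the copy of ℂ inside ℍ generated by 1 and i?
Yes. The quaternion 2i has j- and k-coefficients y = z = 0, so it lies in the complex subalgebra spanned by 1 and i.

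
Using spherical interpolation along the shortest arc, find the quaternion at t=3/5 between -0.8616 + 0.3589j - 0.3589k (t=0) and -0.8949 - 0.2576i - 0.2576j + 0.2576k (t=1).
-0.9853 - 0.1707i - 0.0073j + 0.0073k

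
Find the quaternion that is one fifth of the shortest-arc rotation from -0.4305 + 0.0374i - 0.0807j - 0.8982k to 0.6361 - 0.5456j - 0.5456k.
-0.2155 + 0.0335i - 0.2184j - 0.9512k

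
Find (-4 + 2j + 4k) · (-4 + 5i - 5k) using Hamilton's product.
36 - 30i + 12j - 6k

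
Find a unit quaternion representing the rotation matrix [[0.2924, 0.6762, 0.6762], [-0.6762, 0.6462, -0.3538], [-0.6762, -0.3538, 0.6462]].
0.8039 + 0.4206j - 0.4206k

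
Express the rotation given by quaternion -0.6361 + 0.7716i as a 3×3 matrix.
[[1, 0, 0], [0, -0.1907, 0.9816], [0, -0.9816, -0.1907]]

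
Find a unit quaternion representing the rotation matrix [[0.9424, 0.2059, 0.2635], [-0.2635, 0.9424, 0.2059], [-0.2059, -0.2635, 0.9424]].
0.9782 - 0.12i + 0.12j - 0.12k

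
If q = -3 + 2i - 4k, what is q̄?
-3 - 2i + 4k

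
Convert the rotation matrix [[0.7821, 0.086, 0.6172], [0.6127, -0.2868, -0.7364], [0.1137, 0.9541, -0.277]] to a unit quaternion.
0.5519 + 0.7658i + 0.2281j + 0.2386k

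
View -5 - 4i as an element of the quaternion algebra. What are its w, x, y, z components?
-5 - 4i + 0j + 0k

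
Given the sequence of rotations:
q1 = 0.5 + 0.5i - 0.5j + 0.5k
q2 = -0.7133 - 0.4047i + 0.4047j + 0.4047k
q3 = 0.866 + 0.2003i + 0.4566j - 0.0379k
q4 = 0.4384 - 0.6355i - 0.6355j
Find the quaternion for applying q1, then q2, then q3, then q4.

q2 · q1 = -0.1543 - 0.1543i + 0.9637j - 0.1543k
q3 · q2 · q1 = -0.5486 - 0.1985i + 0.8009j + 0.1357k
q4 · q3 · q2 · q1 = 0.1423 + 0.1754i + 0.786j - 0.5756k
0.1423 + 0.1754i + 0.786j - 0.5756k


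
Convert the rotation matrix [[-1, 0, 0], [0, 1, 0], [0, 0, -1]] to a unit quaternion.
j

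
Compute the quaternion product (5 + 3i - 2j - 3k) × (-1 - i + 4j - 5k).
-9 + 14i + 40j - 12k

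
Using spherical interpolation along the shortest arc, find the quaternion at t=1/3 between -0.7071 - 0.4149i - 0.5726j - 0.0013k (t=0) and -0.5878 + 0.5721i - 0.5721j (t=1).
-0.7557 - 0.0821i - 0.6498j - 0.001k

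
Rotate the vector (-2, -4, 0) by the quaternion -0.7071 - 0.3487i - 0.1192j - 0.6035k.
(2.595, -1.987, -3.053)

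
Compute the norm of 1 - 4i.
√17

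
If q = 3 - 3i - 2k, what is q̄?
3 + 3i + 2k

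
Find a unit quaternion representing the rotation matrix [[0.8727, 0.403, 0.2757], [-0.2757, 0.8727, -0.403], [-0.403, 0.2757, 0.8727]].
0.9511 + 0.1784i + 0.1784j - 0.1784k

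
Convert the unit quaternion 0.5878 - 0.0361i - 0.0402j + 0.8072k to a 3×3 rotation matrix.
[[-0.3064, -0.946, -0.1055], [0.9518, -0.3058, -0.0225], [-0.011, -0.1073, 0.9942]]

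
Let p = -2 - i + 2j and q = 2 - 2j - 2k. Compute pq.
-6i + 6j + 6k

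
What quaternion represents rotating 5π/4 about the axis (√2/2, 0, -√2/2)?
-0.3827 + 0.6533i - 0.6533k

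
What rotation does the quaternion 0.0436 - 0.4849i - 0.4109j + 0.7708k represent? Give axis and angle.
axis = (-0.4854, -0.4113, 0.7715), θ = 175°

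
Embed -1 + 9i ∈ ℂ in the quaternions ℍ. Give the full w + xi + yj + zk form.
-1 + 9i + 0j + 0k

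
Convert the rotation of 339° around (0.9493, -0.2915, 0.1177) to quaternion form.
-0.9833 + 0.173i - 0.0531j + 0.0214k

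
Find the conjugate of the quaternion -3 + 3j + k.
-3 - 3j - k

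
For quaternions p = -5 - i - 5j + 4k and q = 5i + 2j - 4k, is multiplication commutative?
No: pq = 31 - 13i + 6j + 43k ≠ 31 - 37i - 26j - 3k = qp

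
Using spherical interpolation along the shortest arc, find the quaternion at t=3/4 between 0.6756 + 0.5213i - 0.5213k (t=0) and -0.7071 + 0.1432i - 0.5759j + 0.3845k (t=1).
0.7597 + 0.0349i + 0.461j - 0.4573k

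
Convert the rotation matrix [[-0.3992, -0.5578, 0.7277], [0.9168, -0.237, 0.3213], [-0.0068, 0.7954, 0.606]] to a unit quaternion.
0.4924 + 0.2407i + 0.3729j + 0.7487k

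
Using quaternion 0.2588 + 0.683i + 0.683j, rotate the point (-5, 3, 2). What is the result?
(3.171, -5.171, 1.096)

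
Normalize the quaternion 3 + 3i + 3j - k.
0.5669 + 0.5669i + 0.5669j - 0.189k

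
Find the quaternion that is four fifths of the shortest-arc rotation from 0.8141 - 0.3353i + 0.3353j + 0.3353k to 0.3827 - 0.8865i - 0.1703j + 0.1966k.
0.5087 - 0.8234i - 0.0667j + 0.2423k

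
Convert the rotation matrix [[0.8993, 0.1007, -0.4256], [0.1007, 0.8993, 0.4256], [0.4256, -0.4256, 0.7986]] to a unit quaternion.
0.9483 - 0.2244i - 0.2244j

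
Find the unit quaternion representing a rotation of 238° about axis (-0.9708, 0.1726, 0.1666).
-0.4848 - 0.8491i + 0.151j + 0.1457k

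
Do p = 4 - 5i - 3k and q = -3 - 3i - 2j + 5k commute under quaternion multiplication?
No: pq = -12 - 3i + 26j + 39k ≠ -12 + 9i - 42j + 19k = qp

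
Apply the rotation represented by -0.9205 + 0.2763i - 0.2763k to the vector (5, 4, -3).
(2.66, 3.796, -5.34)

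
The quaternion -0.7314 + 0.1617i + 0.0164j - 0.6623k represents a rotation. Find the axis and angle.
axis = (0.2371, 0.024, -0.9712), θ = 274°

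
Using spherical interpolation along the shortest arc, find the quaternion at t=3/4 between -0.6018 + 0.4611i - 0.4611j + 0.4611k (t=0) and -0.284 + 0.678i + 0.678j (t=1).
-0.4592 + 0.757i + 0.4363j + 0.1604k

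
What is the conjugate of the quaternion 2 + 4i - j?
2 - 4i + j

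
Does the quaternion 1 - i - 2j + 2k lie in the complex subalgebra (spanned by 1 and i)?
No. The quaternion 1 - i - 2j + 2k has j-coefficient y = -2 and k-coefficient z = 2, not both zero, so it does not lie in the complex subalgebra spanned by 1 and i.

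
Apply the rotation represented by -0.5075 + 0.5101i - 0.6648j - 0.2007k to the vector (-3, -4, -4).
(1.541, -3.311, 5.259)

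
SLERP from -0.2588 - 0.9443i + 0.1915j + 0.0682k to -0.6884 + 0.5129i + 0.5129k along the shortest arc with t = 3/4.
0.5052 - 0.7526i + 0.0633j - 0.4176k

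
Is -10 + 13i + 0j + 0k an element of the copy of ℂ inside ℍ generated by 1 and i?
Yes. The quaternion -10 + 13i has j- and k-coefficients y = z = 0, so it lies in the complex subalgebra spanned by 1 and i.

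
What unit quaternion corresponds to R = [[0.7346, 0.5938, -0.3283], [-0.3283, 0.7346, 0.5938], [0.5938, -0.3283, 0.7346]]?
0.895 - 0.2576i - 0.2576j - 0.2576k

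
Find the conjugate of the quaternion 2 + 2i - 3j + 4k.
2 - 2i + 3j - 4k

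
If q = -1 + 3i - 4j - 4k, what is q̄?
-1 - 3i + 4j + 4k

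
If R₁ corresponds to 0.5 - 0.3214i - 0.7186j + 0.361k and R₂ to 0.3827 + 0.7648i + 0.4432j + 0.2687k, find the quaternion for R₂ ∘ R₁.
0.6586 + 0.6125i - 0.4159j - 0.1346k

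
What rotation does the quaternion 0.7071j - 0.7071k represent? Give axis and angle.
axis = (0, √2/2, -√2/2), θ = π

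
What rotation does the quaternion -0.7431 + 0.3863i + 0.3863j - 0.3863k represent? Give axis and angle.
axis = (√3/3, √3/3, -√3/3), θ = 276°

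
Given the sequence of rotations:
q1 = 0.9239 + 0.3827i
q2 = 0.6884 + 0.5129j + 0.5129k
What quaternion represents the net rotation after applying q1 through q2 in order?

q2 · q1 = 0.636 + 0.2635i + 0.6702j + 0.2776k
0.636 + 0.2635i + 0.6702j + 0.2776k


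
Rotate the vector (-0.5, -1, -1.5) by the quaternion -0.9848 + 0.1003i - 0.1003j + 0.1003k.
(-0.984, -1.117, -1.133)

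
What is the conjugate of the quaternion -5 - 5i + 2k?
-5 + 5i - 2k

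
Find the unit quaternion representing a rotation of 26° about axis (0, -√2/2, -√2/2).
0.9744 - 0.1591j - 0.1591k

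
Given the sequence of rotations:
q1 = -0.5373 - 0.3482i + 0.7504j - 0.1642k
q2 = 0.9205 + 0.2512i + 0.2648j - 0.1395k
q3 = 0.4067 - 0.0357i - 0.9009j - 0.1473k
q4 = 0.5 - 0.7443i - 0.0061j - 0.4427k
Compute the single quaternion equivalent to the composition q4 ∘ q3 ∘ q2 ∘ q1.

q2 · q1 = -0.6287 - 0.3943i + 0.6383j + 0.2045k
q3 · q2 · q1 = 0.3354 - 0.2281i + 0.8914j - 0.2022k
q4 · q3 · q2 · q1 = -0.0862 + 0.0322i + 0.3941j - 0.9144k
-0.0862 + 0.0322i + 0.3941j - 0.9144k


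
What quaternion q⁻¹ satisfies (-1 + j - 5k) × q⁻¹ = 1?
-0.037 - 0.037j + 0.1852k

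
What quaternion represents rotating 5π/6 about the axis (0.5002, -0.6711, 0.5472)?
0.2588 + 0.4832i - 0.6482j + 0.5286k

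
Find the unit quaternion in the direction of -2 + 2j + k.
-0.6667 + 0.6667j + 0.3333k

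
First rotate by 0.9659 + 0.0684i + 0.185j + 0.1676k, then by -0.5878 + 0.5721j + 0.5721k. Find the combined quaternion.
-0.7695 - 0.0502i + 0.483j + 0.4149k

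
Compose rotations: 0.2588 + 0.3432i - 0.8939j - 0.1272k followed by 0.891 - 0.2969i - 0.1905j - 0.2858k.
0.1258 - 0.0023i - 0.9816j + 0.1435k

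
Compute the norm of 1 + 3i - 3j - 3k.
√28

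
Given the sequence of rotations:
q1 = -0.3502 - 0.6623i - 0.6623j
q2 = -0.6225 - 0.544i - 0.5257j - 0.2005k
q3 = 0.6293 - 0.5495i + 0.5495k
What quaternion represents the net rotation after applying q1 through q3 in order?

q2 · q1 = -0.4905 + 0.47i + 0.7292j + 0.0823k
q3 · q2 · q1 = -0.0956 + 0.1646i + 0.7624j - 0.6184k
-0.0956 + 0.1646i + 0.7624j - 0.6184k


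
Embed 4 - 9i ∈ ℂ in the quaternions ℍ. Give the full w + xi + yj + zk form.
4 - 9i + 0j + 0k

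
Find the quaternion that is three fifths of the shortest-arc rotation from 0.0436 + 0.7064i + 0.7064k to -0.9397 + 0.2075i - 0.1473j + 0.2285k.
-0.6635 + 0.5158i - 0.1075j + 0.5312k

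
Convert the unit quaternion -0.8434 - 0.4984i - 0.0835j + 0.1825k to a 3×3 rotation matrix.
[[0.9194, 0.3911, -0.0411], [-0.2246, 0.4366, -0.8712], [-0.3228, 0.8102, 0.4893]]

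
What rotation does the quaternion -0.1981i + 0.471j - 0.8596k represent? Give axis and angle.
axis = (-0.1981, 0.471, -0.8596), θ = π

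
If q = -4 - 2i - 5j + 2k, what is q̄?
-4 + 2i + 5j - 2k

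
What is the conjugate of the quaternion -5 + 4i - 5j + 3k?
-5 - 4i + 5j - 3k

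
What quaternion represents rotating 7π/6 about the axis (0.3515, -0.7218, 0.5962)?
-0.2588 + 0.3395i - 0.6972j + 0.5759k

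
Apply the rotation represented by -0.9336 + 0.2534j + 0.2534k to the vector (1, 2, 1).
(1.216, 1.398, 1.602)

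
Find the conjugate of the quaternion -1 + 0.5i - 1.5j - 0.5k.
-1 - 0.5i + 1.5j + 0.5k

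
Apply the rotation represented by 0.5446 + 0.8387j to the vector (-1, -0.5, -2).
(-1.42, -0.5, 1.727)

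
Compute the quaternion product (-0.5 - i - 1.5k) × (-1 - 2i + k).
2i + 4j + k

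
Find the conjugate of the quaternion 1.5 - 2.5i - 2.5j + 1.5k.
1.5 + 2.5i + 2.5j - 1.5k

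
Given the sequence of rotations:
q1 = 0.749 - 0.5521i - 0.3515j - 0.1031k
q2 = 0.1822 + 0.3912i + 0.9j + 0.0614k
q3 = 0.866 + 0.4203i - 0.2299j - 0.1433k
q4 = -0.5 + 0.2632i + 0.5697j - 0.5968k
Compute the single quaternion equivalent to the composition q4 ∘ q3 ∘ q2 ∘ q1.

q2 · q1 = 0.6751 + 0.1212i + 0.6165j + 0.3866k
q3 · q2 · q1 = 0.7308 + 0.3882i + 0.1988j + 0.525k
q4 · q3 · q2 · q1 = -0.2675 + 0.416i - 0.0529j - 0.8675k
-0.2675 + 0.416i - 0.0529j - 0.8675k


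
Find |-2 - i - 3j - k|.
√15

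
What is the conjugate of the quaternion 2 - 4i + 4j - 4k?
2 + 4i - 4j + 4k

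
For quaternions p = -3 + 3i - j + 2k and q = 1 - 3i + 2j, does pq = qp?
No: pq = 8 + 8i - 13j + 5k ≠ 8 + 16i - j - k = qp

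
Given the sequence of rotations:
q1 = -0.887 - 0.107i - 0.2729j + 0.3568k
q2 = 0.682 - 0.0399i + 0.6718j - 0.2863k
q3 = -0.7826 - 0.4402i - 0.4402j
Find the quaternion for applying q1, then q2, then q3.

q2 · q1 = -0.3237 + 0.124i - 0.7371j + 0.5801k
q3 · q2 · q1 = -0.0166 - 0.2099i + 0.9747j - 0.0749k
-0.0166 - 0.2099i + 0.9747j - 0.0749k


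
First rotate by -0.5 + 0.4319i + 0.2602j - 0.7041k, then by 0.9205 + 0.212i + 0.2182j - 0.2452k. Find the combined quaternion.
-0.7812 + 0.2017i + 0.1738j - 0.5646k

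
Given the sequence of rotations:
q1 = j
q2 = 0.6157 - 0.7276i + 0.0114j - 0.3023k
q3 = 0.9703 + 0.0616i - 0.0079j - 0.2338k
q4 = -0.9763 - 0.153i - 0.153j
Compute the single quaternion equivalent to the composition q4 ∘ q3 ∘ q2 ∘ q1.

q2 · q1 = -0.0114 + 0.3023i + 0.6157j - 0.7276k
q3 · q2 · q1 = -0.1949 + 0.4423i + 0.5716j - 0.663k
q4 · q3 · q2 · q1 = 0.3454 - 0.3006i - 0.6297j + 0.6275k
0.3454 - 0.3006i - 0.6297j + 0.6275k


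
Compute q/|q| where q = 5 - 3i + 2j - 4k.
0.6804 - 0.4082i + 0.2722j - 0.5443k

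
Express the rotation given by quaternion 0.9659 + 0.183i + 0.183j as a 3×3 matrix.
[[0.933, 0.067, 0.3535], [0.067, 0.933, -0.3535], [-0.3535, 0.3535, 0.866]]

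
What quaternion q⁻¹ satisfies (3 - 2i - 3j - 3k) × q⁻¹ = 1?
0.0968 + 0.0645i + 0.0968j + 0.0968k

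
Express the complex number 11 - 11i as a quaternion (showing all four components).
11 - 11i + 0j + 0k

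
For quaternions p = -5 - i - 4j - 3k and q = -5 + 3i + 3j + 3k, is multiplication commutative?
No: pq = 49 - 13i - j + 9k ≠ 49 - 7i + 11j - 9k = qp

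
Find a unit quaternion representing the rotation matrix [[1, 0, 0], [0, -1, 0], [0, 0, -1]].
i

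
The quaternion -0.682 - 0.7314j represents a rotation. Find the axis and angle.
axis = (0, -1, 0), θ = 266°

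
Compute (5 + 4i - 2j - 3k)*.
5 - 4i + 2j + 3k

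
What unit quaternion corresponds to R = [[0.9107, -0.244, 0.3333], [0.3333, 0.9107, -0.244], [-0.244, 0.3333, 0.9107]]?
0.9659 + 0.1494i + 0.1494j + 0.1494k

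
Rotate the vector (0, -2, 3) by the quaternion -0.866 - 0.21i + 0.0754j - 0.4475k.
(1.786, -2.316, 2.109)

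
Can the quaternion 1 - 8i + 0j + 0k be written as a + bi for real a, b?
Yes. The quaternion 1 - 8i has j- and k-coefficients y = z = 0, so it lies in the complex subalgebra spanned by 1 and i.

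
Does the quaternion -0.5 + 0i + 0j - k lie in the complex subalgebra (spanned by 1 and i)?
No. The quaternion -0.5 - k has j-coefficient y = 0 and k-coefficient z = -1, not both zero, so it does not lie in the complex subalgebra spanned by 1 and i.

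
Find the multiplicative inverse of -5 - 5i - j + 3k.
-0.0833 + 0.0833i + 0.0167j - 0.05k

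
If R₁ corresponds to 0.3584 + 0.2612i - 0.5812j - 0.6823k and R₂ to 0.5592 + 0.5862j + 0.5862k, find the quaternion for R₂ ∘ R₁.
0.9411 + 0.0868i + 0.0382j - 0.3246k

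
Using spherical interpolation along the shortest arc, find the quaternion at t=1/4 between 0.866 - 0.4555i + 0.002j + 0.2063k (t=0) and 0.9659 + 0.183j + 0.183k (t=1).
0.9134 - 0.3482i + 0.0492j + 0.2053k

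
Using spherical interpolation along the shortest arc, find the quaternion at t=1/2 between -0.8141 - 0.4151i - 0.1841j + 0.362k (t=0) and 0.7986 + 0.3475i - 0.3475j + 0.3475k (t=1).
-0.9002 - 0.4257i + 0.0912j + 0.0081k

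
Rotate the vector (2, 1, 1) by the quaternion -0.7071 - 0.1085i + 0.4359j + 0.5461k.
(-0.01, -1.031, 2.222)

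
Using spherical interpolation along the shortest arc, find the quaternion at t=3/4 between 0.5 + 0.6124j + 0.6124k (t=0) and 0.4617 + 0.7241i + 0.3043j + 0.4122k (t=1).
0.505 + 0.5727i + 0.412j + 0.4973k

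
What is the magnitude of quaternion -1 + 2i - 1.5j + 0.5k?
2.739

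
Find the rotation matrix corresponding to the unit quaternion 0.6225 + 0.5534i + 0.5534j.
[[0.3875, 0.6125, 0.689], [0.6125, 0.3875, -0.689], [-0.689, 0.689, -0.225]]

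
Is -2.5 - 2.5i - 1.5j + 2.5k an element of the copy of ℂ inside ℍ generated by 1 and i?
No. The quaternion -2.5 - 2.5i - 1.5j + 2.5k has j-coefficient y = -1.5 and k-coefficient z = 2.5, not both zero, so it does not lie in the complex subalgebra spanned by 1 and i.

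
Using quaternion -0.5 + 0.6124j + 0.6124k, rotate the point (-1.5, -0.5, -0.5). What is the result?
(0.75, 0.419, -1.419)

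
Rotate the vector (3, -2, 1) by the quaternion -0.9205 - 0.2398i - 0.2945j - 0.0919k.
(3.071, -1.192, -1.774)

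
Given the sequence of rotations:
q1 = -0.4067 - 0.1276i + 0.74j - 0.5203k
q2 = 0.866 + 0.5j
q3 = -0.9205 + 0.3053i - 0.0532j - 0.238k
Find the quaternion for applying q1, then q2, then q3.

q2 · q1 = -0.7222 - 0.3707i + 0.4375j - 0.3868k
q3 · q2 · q1 = 0.7092 + 0.2454i - 0.158j + 0.6418k
0.7092 + 0.2454i - 0.158j + 0.6418k


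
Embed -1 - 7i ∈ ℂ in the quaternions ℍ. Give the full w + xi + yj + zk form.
-1 - 7i + 0j + 0k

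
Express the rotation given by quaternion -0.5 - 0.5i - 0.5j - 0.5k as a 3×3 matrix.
[[0, 0, 1], [1, 0, 0], [0, 1, 0]]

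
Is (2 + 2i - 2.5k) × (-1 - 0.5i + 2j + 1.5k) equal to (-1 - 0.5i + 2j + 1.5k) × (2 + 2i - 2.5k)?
No: pq = 2.75 + 2i + 2.25j + 9.5k ≠ 2.75 - 8i + 5.75j + 1.5k = qp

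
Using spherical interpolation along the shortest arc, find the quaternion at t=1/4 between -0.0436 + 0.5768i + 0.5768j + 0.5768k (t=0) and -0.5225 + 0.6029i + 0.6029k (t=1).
-0.1778 + 0.618i + 0.4523j + 0.618k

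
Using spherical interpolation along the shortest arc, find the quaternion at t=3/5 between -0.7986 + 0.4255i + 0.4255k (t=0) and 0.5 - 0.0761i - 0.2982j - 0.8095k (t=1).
-0.657 + 0.2299i + 0.1882j + 0.6929k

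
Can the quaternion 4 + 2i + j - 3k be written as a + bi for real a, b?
No. The quaternion 4 + 2i + j - 3k has j-coefficient y = 1 and k-coefficient z = -3, not both zero, so it does not lie in the complex subalgebra spanned by 1 and i.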